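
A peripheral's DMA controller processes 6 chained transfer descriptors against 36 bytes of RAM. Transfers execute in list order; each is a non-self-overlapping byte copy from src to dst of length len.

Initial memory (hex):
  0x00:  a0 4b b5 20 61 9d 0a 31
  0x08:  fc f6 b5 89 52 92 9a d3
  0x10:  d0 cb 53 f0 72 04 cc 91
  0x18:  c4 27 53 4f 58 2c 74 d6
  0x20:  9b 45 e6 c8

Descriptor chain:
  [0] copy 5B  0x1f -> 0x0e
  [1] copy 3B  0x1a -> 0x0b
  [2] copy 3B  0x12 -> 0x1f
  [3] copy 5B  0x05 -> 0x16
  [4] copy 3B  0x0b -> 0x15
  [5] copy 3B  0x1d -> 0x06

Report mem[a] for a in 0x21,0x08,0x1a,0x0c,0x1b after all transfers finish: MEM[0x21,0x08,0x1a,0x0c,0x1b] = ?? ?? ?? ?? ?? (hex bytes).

MEM[0x21,0x08,0x1a,0x0c,0x1b] = 72 c8 f6 4f 4f

[0] 0x1f->0x0e len=5 : d6 9b 45 e6 c8
[1] 0x1a->0x0b len=3 : 53 4f 58
[2] 0x12->0x1f len=3 : c8 f0 72
[3] 0x05->0x16 len=5 : 9d 0a 31 fc f6
[4] 0x0b->0x15 len=3 : 53 4f 58
[5] 0x1d->0x06 len=3 : 2c 74 c8
query mem[0x21]=0x72, mem[0x08]=0xc8, mem[0x1a]=0xf6, mem[0x0c]=0x4f, mem[0x1b]=0x4f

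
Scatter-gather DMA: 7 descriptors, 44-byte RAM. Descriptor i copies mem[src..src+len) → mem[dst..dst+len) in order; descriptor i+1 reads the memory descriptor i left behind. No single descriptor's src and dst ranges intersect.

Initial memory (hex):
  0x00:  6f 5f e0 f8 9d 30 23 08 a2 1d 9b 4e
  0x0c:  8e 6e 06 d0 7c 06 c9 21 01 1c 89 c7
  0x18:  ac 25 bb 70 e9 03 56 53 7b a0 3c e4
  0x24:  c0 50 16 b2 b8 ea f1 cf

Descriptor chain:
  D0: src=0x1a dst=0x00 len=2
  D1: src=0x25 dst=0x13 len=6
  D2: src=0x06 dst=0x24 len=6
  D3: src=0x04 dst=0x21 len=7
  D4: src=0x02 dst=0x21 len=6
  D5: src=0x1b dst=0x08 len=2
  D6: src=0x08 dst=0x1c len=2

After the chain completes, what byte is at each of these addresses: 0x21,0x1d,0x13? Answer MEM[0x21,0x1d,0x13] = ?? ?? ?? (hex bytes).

D0: mem[0x00..0x01] <- [bb 70]
D1: mem[0x13..0x18] <- [50 16 b2 b8 ea f1]
D2: mem[0x24..0x29] <- [23 08 a2 1d 9b 4e]
D3: mem[0x21..0x27] <- [9d 30 23 08 a2 1d 9b]
D4: mem[0x21..0x26] <- [e0 f8 9d 30 23 08]
D5: mem[0x08..0x09] <- [70 e9]
D6: mem[0x1c..0x1d] <- [70 e9]
query mem[0x21]=0xe0, mem[0x1d]=0xe9, mem[0x13]=0x50

MEM[0x21,0x1d,0x13] = e0 e9 50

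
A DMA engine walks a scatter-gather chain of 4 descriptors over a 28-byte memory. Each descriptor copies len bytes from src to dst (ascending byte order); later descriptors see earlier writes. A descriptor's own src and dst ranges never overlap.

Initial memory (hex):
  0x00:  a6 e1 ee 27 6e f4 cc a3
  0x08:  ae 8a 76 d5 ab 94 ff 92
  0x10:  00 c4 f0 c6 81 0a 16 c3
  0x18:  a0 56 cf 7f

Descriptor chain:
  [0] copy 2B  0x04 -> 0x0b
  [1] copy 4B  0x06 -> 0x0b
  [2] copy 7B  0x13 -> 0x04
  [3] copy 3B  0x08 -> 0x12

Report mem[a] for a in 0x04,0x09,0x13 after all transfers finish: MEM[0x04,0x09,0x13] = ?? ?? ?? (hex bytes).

MEM[0x04,0x09,0x13] = c6 a0 a0

[0] 0x04->0x0b len=2 : 6e f4
[1] 0x06->0x0b len=4 : cc a3 ae 8a
[2] 0x13->0x04 len=7 : c6 81 0a 16 c3 a0 56
[3] 0x08->0x12 len=3 : c3 a0 56
query mem[0x04]=0xc6, mem[0x09]=0xa0, mem[0x13]=0xa0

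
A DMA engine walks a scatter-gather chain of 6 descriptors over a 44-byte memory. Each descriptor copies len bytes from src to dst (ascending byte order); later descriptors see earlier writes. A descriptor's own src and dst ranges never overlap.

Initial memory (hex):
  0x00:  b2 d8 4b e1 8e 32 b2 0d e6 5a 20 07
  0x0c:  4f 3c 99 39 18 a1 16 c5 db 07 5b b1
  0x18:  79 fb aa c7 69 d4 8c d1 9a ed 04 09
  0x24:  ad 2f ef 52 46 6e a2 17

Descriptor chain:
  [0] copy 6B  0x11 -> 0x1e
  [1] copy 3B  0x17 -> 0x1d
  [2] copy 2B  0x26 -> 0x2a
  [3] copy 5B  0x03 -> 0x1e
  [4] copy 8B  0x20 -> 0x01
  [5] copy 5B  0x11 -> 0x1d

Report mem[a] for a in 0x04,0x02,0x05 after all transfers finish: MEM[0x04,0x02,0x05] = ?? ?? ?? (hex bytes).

MEM[0x04,0x02,0x05] = 5b b2 ad

D0: mem[0x1e..0x23] <- [a1 16 c5 db 07 5b]
D1: mem[0x1d..0x1f] <- [b1 79 fb]
D2: mem[0x2a..0x2b] <- [ef 52]
D3: mem[0x1e..0x22] <- [e1 8e 32 b2 0d]
D4: mem[0x01..0x08] <- [32 b2 0d 5b ad 2f ef 52]
D5: mem[0x1d..0x21] <- [a1 16 c5 db 07]
query mem[0x04]=0x5b, mem[0x02]=0xb2, mem[0x05]=0xad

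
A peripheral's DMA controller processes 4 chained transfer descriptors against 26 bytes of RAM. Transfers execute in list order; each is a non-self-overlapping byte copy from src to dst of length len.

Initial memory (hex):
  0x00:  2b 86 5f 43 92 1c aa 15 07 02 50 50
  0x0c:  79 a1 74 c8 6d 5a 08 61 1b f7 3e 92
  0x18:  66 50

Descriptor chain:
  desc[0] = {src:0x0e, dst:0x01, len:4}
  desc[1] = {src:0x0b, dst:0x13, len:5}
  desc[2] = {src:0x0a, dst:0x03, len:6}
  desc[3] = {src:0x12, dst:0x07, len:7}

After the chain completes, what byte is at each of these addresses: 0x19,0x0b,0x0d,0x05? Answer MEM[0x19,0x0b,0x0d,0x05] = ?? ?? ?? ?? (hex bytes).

MEM[0x19,0x0b,0x0d,0x05] = 50 74 66 79

  after D0: wrote 4B at 0x01 = 74c86d5a
  after D1: wrote 5B at 0x13 = 5079a174c8
  after D2: wrote 6B at 0x03 = 505079a174c8
  after D3: wrote 7B at 0x07 = 085079a174c866
query mem[0x19]=0x50, mem[0x0b]=0x74, mem[0x0d]=0x66, mem[0x05]=0x79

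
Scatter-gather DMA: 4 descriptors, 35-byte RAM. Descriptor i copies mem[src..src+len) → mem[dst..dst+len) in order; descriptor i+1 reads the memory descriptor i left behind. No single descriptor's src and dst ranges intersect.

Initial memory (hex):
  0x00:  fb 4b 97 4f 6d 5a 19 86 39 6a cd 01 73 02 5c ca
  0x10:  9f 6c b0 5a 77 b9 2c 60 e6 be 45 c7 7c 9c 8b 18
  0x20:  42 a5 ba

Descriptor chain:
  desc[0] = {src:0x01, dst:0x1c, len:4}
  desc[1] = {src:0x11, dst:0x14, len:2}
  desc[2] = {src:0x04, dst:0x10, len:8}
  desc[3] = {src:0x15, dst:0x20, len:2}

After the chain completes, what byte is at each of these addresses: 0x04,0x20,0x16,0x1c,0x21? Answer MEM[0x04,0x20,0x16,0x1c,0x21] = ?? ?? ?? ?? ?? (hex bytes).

MEM[0x04,0x20,0x16,0x1c,0x21] = 6d 6a cd 4b cd

#0 dst[0x1c+4] := {0x4b,0x97,0x4f,0x6d}
#1 dst[0x14+2] := {0x6c,0xb0}
#2 dst[0x10+8] := {0x6d,0x5a,0x19,0x86,0x39,0x6a,0xcd,0x01}
#3 dst[0x20+2] := {0x6a,0xcd}
query mem[0x04]=0x6d, mem[0x20]=0x6a, mem[0x16]=0xcd, mem[0x1c]=0x4b, mem[0x21]=0xcd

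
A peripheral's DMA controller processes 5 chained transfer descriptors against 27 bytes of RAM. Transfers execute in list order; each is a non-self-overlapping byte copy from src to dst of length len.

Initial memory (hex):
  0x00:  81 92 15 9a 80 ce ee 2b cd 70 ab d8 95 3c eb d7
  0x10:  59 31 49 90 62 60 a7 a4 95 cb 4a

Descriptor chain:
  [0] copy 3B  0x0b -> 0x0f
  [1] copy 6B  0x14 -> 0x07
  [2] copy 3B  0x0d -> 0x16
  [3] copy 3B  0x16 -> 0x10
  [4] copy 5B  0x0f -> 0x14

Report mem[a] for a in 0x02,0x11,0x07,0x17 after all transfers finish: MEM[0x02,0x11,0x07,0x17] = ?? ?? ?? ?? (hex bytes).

#0 dst[0x0f+3] := {0xd8,0x95,0x3c}
#1 dst[0x07+6] := {0x62,0x60,0xa7,0xa4,0x95,0xcb}
#2 dst[0x16+3] := {0x3c,0xeb,0xd8}
#3 dst[0x10+3] := {0x3c,0xeb,0xd8}
#4 dst[0x14+5] := {0xd8,0x3c,0xeb,0xd8,0x90}
query mem[0x02]=0x15, mem[0x11]=0xeb, mem[0x07]=0x62, mem[0x17]=0xd8

MEM[0x02,0x11,0x07,0x17] = 15 eb 62 d8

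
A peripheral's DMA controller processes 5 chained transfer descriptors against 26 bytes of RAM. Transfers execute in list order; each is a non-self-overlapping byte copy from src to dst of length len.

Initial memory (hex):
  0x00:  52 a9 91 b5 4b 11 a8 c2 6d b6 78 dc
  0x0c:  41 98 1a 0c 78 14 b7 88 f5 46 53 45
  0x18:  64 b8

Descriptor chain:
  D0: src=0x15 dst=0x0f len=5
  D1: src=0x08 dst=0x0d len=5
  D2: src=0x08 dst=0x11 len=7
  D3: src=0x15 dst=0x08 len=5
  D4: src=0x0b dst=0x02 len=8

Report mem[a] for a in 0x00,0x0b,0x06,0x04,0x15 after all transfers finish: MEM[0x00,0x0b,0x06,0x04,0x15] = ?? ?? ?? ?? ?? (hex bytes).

D0: mem[0x0f..0x13] <- [46 53 45 64 b8]
D1: mem[0x0d..0x11] <- [6d b6 78 dc 41]
D2: mem[0x11..0x17] <- [6d b6 78 dc 41 6d b6]
D3: mem[0x08..0x0c] <- [41 6d b6 64 b8]
D4: mem[0x02..0x09] <- [64 b8 6d b6 78 dc 6d b6]
query mem[0x00]=0x52, mem[0x0b]=0x64, mem[0x06]=0x78, mem[0x04]=0x6d, mem[0x15]=0x41

MEM[0x00,0x0b,0x06,0x04,0x15] = 52 64 78 6d 41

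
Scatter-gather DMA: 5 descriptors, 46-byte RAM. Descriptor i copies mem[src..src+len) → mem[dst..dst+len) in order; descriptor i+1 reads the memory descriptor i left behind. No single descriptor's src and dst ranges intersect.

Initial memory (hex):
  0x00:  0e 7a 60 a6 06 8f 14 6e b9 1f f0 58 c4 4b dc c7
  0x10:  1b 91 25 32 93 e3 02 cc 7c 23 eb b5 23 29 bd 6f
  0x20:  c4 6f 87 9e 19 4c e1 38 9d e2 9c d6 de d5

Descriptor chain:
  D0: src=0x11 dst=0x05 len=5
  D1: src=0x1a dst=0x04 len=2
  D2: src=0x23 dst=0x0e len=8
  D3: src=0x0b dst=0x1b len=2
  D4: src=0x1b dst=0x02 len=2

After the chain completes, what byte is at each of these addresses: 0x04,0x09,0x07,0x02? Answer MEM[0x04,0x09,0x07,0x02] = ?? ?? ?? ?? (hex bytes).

D0: mem[0x05..0x09] <- [91 25 32 93 e3]
D1: mem[0x04..0x05] <- [eb b5]
D2: mem[0x0e..0x15] <- [9e 19 4c e1 38 9d e2 9c]
D3: mem[0x1b..0x1c] <- [58 c4]
D4: mem[0x02..0x03] <- [58 c4]
query mem[0x04]=0xeb, mem[0x09]=0xe3, mem[0x07]=0x32, mem[0x02]=0x58

MEM[0x04,0x09,0x07,0x02] = eb e3 32 58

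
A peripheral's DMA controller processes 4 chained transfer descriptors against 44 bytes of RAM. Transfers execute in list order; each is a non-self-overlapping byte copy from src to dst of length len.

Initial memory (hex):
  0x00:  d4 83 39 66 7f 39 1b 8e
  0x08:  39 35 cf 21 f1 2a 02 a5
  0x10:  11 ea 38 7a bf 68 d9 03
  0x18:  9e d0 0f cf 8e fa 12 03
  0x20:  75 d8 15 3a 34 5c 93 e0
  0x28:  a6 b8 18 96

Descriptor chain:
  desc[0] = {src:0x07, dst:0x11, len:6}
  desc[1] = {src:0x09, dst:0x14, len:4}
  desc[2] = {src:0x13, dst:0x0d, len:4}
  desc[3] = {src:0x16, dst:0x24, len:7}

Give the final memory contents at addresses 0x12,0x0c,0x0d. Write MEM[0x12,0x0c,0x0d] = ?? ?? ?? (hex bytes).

MEM[0x12,0x0c,0x0d] = 39 f1 35

#0 dst[0x11+6] := {0x8e,0x39,0x35,0xcf,0x21,0xf1}
#1 dst[0x14+4] := {0x35,0xcf,0x21,0xf1}
#2 dst[0x0d+4] := {0x35,0x35,0xcf,0x21}
#3 dst[0x24+7] := {0x21,0xf1,0x9e,0xd0,0x0f,0xcf,0x8e}
query mem[0x12]=0x39, mem[0x0c]=0xf1, mem[0x0d]=0x35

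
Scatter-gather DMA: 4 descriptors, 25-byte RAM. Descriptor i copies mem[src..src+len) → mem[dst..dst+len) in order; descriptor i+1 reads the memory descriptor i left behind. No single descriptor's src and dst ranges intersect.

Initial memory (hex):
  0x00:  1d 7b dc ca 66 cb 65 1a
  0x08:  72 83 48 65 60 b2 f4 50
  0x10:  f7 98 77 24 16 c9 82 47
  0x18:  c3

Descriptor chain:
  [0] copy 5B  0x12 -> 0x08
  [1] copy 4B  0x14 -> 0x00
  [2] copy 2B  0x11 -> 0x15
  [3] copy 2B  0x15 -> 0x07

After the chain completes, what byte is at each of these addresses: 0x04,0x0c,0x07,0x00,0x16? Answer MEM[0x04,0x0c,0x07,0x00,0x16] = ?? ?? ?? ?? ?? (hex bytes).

#0 dst[0x08+5] := {0x77,0x24,0x16,0xc9,0x82}
#1 dst[0x00+4] := {0x16,0xc9,0x82,0x47}
#2 dst[0x15+2] := {0x98,0x77}
#3 dst[0x07+2] := {0x98,0x77}
query mem[0x04]=0x66, mem[0x0c]=0x82, mem[0x07]=0x98, mem[0x00]=0x16, mem[0x16]=0x77

MEM[0x04,0x0c,0x07,0x00,0x16] = 66 82 98 16 77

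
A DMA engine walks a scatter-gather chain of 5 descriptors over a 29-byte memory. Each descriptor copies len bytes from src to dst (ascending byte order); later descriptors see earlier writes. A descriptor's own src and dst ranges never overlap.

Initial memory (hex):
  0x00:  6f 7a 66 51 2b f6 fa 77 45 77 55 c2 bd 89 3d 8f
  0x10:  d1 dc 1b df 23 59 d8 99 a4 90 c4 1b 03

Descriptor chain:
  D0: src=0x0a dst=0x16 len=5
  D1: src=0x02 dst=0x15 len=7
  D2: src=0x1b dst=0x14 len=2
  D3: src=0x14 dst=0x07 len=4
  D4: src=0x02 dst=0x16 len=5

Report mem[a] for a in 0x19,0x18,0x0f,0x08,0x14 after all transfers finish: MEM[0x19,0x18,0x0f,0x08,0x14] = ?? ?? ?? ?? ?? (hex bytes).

MEM[0x19,0x18,0x0f,0x08,0x14] = f6 2b 8f 03 45

D0: mem[0x16..0x1a] <- [55 c2 bd 89 3d]
D1: mem[0x15..0x1b] <- [66 51 2b f6 fa 77 45]
D2: mem[0x14..0x15] <- [45 03]
D3: mem[0x07..0x0a] <- [45 03 51 2b]
D4: mem[0x16..0x1a] <- [66 51 2b f6 fa]
query mem[0x19]=0xf6, mem[0x18]=0x2b, mem[0x0f]=0x8f, mem[0x08]=0x03, mem[0x14]=0x45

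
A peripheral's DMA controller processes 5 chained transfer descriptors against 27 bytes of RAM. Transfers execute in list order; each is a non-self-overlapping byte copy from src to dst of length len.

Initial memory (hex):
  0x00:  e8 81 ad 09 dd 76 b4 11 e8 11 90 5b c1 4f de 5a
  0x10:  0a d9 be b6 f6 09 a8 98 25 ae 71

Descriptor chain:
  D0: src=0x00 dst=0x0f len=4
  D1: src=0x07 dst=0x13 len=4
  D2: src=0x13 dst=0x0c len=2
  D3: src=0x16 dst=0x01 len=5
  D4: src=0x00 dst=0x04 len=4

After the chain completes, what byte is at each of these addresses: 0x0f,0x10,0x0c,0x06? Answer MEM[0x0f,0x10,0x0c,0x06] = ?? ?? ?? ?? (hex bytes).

#0 dst[0x0f+4] := {0xe8,0x81,0xad,0x09}
#1 dst[0x13+4] := {0x11,0xe8,0x11,0x90}
#2 dst[0x0c+2] := {0x11,0xe8}
#3 dst[0x01+5] := {0x90,0x98,0x25,0xae,0x71}
#4 dst[0x04+4] := {0xe8,0x90,0x98,0x25}
query mem[0x0f]=0xe8, mem[0x10]=0x81, mem[0x0c]=0x11, mem[0x06]=0x98

MEM[0x0f,0x10,0x0c,0x06] = e8 81 11 98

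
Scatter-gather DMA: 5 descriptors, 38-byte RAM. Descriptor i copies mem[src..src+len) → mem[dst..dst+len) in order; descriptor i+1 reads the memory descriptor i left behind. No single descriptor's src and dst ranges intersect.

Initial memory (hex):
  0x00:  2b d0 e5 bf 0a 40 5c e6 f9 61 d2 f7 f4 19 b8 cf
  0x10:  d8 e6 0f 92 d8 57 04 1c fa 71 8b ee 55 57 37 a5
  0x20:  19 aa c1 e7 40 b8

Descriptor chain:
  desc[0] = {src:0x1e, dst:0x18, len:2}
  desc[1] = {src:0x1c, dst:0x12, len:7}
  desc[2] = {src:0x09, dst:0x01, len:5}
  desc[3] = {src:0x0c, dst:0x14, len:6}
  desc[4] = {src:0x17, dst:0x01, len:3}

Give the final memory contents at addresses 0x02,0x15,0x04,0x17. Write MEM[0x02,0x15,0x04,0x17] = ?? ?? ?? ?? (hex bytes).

MEM[0x02,0x15,0x04,0x17] = d8 19 f4 cf

[0] 0x1e->0x18 len=2 : 37 a5
[1] 0x1c->0x12 len=7 : 55 57 37 a5 19 aa c1
[2] 0x09->0x01 len=5 : 61 d2 f7 f4 19
[3] 0x0c->0x14 len=6 : f4 19 b8 cf d8 e6
[4] 0x17->0x01 len=3 : cf d8 e6
query mem[0x02]=0xd8, mem[0x15]=0x19, mem[0x04]=0xf4, mem[0x17]=0xcf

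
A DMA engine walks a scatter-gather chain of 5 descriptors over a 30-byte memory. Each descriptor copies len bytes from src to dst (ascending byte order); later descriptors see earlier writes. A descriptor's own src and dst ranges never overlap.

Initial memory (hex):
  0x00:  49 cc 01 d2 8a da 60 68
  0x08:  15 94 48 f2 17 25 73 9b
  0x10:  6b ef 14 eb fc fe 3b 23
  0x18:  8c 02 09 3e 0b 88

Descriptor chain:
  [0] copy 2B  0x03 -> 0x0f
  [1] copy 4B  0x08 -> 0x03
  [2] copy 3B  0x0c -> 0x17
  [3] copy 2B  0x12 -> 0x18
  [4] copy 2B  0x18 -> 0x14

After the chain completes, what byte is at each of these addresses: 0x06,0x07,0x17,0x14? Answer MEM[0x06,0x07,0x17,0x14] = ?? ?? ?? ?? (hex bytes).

  after D0: wrote 2B at 0x0f = d28a
  after D1: wrote 4B at 0x03 = 159448f2
  after D2: wrote 3B at 0x17 = 172573
  after D3: wrote 2B at 0x18 = 14eb
  after D4: wrote 2B at 0x14 = 14eb
query mem[0x06]=0xf2, mem[0x07]=0x68, mem[0x17]=0x17, mem[0x14]=0x14

MEM[0x06,0x07,0x17,0x14] = f2 68 17 14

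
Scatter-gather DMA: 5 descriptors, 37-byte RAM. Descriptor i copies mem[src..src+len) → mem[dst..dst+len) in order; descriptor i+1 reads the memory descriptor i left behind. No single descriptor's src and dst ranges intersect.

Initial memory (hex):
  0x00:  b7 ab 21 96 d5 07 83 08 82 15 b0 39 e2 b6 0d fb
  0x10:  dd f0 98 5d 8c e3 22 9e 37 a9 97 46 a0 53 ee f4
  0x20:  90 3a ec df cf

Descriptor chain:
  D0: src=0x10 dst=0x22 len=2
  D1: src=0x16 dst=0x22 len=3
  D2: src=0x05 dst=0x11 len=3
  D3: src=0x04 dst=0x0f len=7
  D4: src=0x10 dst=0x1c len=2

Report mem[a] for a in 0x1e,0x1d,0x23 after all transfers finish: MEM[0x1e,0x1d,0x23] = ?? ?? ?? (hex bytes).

MEM[0x1e,0x1d,0x23] = ee 83 9e

D0: mem[0x22..0x23] <- [dd f0]
D1: mem[0x22..0x24] <- [22 9e 37]
D2: mem[0x11..0x13] <- [07 83 08]
D3: mem[0x0f..0x15] <- [d5 07 83 08 82 15 b0]
D4: mem[0x1c..0x1d] <- [07 83]
query mem[0x1e]=0xee, mem[0x1d]=0x83, mem[0x23]=0x9e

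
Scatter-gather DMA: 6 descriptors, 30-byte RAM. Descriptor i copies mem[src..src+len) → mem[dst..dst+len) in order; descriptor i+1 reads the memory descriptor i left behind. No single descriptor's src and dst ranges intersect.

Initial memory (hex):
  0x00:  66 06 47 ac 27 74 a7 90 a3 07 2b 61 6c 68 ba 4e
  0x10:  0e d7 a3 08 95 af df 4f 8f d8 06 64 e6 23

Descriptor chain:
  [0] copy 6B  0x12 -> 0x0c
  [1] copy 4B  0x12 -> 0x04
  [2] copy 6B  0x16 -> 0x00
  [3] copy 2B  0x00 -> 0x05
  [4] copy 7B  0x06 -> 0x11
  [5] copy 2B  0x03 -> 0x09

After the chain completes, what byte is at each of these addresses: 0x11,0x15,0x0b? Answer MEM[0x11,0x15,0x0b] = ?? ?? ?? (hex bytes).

[0] 0x12->0x0c len=6 : a3 08 95 af df 4f
[1] 0x12->0x04 len=4 : a3 08 95 af
[2] 0x16->0x00 len=6 : df 4f 8f d8 06 64
[3] 0x00->0x05 len=2 : df 4f
[4] 0x06->0x11 len=7 : 4f af a3 07 2b 61 a3
[5] 0x03->0x09 len=2 : d8 06
query mem[0x11]=0x4f, mem[0x15]=0x2b, mem[0x0b]=0x61

MEM[0x11,0x15,0x0b] = 4f 2b 61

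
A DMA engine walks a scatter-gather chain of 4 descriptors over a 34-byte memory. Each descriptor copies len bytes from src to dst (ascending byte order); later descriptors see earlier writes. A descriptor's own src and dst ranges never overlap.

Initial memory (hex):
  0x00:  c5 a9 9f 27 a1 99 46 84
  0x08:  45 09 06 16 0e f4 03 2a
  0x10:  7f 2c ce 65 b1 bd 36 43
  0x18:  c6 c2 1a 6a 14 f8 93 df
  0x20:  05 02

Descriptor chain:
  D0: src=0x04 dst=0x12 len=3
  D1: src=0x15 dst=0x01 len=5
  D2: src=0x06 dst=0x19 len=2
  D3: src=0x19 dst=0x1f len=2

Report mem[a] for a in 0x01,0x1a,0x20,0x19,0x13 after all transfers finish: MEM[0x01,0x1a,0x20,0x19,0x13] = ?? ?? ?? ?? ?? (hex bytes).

  after D0: wrote 3B at 0x12 = a19946
  after D1: wrote 5B at 0x01 = bd3643c6c2
  after D2: wrote 2B at 0x19 = 4684
  after D3: wrote 2B at 0x1f = 4684
query mem[0x01]=0xbd, mem[0x1a]=0x84, mem[0x20]=0x84, mem[0x19]=0x46, mem[0x13]=0x99

MEM[0x01,0x1a,0x20,0x19,0x13] = bd 84 84 46 99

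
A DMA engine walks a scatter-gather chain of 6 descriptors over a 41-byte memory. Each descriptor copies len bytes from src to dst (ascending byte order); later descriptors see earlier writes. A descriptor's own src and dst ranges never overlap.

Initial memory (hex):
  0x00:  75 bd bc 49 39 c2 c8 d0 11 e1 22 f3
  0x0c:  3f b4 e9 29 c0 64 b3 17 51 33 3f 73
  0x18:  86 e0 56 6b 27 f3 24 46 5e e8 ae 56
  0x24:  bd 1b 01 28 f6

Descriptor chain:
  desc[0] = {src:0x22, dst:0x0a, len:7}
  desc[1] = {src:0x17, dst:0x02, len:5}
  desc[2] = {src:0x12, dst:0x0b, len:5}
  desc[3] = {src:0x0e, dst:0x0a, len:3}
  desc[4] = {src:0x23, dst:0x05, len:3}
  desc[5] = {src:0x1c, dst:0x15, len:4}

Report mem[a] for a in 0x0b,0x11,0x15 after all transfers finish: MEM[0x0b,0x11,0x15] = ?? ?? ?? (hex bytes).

MEM[0x0b,0x11,0x15] = 3f 64 27

#0 dst[0x0a+7] := {0xae,0x56,0xbd,0x1b,0x01,0x28,0xf6}
#1 dst[0x02+5] := {0x73,0x86,0xe0,0x56,0x6b}
#2 dst[0x0b+5] := {0xb3,0x17,0x51,0x33,0x3f}
#3 dst[0x0a+3] := {0x33,0x3f,0xf6}
#4 dst[0x05+3] := {0x56,0xbd,0x1b}
#5 dst[0x15+4] := {0x27,0xf3,0x24,0x46}
query mem[0x0b]=0x3f, mem[0x11]=0x64, mem[0x15]=0x27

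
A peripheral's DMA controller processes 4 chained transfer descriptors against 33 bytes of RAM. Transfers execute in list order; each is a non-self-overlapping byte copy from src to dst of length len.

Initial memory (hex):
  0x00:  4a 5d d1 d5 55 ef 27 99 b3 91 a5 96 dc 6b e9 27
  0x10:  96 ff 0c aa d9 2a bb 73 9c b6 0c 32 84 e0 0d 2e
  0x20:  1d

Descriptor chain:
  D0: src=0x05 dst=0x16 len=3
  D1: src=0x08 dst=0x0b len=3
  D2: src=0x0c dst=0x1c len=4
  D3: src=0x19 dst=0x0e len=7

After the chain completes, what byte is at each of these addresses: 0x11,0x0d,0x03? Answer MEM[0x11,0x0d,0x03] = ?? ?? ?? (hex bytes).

MEM[0x11,0x0d,0x03] = 91 a5 d5

[0] 0x05->0x16 len=3 : ef 27 99
[1] 0x08->0x0b len=3 : b3 91 a5
[2] 0x0c->0x1c len=4 : 91 a5 e9 27
[3] 0x19->0x0e len=7 : b6 0c 32 91 a5 e9 27
query mem[0x11]=0x91, mem[0x0d]=0xa5, mem[0x03]=0xd5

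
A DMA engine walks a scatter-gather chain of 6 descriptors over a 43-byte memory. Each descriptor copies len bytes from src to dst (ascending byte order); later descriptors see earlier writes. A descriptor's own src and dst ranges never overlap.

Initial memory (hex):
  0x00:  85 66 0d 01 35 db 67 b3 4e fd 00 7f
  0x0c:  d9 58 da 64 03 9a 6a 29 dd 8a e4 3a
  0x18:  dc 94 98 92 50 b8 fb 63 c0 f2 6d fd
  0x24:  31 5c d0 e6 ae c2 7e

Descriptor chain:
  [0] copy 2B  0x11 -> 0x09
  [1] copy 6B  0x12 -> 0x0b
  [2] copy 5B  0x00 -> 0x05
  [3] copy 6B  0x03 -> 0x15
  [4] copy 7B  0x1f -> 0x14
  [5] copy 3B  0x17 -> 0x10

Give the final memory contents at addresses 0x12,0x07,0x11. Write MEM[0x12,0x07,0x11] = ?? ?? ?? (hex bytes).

MEM[0x12,0x07,0x11] = 31 0d fd

#0 dst[0x09+2] := {0x9a,0x6a}
#1 dst[0x0b+6] := {0x6a,0x29,0xdd,0x8a,0xe4,0x3a}
#2 dst[0x05+5] := {0x85,0x66,0x0d,0x01,0x35}
#3 dst[0x15+6] := {0x01,0x35,0x85,0x66,0x0d,0x01}
#4 dst[0x14+7] := {0x63,0xc0,0xf2,0x6d,0xfd,0x31,0x5c}
#5 dst[0x10+3] := {0x6d,0xfd,0x31}
query mem[0x12]=0x31, mem[0x07]=0x0d, mem[0x11]=0xfd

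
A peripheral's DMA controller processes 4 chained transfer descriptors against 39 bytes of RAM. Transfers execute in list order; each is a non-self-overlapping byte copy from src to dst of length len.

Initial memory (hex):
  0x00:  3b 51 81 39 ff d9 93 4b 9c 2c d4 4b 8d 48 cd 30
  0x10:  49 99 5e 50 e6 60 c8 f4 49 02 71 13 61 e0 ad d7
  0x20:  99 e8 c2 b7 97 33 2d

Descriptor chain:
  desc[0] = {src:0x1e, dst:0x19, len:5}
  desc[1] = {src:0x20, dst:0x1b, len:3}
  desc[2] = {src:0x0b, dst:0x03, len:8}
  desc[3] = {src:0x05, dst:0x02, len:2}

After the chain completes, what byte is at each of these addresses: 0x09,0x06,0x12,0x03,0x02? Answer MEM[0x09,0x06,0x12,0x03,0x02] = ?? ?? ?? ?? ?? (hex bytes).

MEM[0x09,0x06,0x12,0x03,0x02] = 99 cd 5e cd 48

  after D0: wrote 5B at 0x19 = add799e8c2
  after D1: wrote 3B at 0x1b = 99e8c2
  after D2: wrote 8B at 0x03 = 4b8d48cd3049995e
  after D3: wrote 2B at 0x02 = 48cd
query mem[0x09]=0x99, mem[0x06]=0xcd, mem[0x12]=0x5e, mem[0x03]=0xcd, mem[0x02]=0x48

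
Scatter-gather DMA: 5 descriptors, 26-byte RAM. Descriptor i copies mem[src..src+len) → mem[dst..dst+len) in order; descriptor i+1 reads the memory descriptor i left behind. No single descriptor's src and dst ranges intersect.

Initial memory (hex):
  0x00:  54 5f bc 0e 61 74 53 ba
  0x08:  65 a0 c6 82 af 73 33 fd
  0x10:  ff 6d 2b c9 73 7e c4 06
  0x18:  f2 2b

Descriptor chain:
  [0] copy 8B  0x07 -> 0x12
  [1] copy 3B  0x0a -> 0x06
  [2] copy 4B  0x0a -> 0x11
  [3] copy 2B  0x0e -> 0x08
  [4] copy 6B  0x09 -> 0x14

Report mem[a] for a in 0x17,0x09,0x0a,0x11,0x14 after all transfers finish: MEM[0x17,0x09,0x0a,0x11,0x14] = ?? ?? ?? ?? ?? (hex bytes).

#0 dst[0x12+8] := {0xba,0x65,0xa0,0xc6,0x82,0xaf,0x73,0x33}
#1 dst[0x06+3] := {0xc6,0x82,0xaf}
#2 dst[0x11+4] := {0xc6,0x82,0xaf,0x73}
#3 dst[0x08+2] := {0x33,0xfd}
#4 dst[0x14+6] := {0xfd,0xc6,0x82,0xaf,0x73,0x33}
query mem[0x17]=0xaf, mem[0x09]=0xfd, mem[0x0a]=0xc6, mem[0x11]=0xc6, mem[0x14]=0xfd

MEM[0x17,0x09,0x0a,0x11,0x14] = af fd c6 c6 fd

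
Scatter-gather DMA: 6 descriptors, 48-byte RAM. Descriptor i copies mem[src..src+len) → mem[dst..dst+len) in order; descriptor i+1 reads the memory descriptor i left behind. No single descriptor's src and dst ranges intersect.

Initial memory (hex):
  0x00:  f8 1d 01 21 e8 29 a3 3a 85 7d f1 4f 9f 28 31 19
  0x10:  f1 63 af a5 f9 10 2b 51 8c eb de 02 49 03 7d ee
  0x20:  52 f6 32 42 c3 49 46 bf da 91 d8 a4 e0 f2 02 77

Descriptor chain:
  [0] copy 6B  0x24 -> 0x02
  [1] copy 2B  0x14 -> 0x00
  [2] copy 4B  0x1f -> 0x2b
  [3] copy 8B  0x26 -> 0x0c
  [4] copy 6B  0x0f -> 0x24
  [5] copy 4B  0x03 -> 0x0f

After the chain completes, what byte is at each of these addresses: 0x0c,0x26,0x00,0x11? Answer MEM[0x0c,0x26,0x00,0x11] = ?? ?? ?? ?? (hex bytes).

#0 dst[0x02+6] := {0xc3,0x49,0x46,0xbf,0xda,0x91}
#1 dst[0x00+2] := {0xf9,0x10}
#2 dst[0x2b+4] := {0xee,0x52,0xf6,0x32}
#3 dst[0x0c+8] := {0x46,0xbf,0xda,0x91,0xd8,0xee,0x52,0xf6}
#4 dst[0x24+6] := {0x91,0xd8,0xee,0x52,0xf6,0xf9}
#5 dst[0x0f+4] := {0x49,0x46,0xbf,0xda}
query mem[0x0c]=0x46, mem[0x26]=0xee, mem[0x00]=0xf9, mem[0x11]=0xbf

MEM[0x0c,0x26,0x00,0x11] = 46 ee f9 bf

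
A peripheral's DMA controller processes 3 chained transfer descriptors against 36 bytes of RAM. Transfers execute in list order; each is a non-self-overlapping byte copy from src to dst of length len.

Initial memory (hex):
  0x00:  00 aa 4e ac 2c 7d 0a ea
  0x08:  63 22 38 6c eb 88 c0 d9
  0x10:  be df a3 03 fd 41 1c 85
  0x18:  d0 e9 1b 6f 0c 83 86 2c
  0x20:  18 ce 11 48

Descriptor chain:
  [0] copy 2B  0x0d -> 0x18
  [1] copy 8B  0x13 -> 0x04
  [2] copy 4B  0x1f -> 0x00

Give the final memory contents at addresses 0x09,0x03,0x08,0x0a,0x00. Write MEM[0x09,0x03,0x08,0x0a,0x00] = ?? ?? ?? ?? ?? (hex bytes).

MEM[0x09,0x03,0x08,0x0a,0x00] = 88 11 85 c0 2c

#0 dst[0x18+2] := {0x88,0xc0}
#1 dst[0x04+8] := {0x03,0xfd,0x41,0x1c,0x85,0x88,0xc0,0x1b}
#2 dst[0x00+4] := {0x2c,0x18,0xce,0x11}
query mem[0x09]=0x88, mem[0x03]=0x11, mem[0x08]=0x85, mem[0x0a]=0xc0, mem[0x00]=0x2c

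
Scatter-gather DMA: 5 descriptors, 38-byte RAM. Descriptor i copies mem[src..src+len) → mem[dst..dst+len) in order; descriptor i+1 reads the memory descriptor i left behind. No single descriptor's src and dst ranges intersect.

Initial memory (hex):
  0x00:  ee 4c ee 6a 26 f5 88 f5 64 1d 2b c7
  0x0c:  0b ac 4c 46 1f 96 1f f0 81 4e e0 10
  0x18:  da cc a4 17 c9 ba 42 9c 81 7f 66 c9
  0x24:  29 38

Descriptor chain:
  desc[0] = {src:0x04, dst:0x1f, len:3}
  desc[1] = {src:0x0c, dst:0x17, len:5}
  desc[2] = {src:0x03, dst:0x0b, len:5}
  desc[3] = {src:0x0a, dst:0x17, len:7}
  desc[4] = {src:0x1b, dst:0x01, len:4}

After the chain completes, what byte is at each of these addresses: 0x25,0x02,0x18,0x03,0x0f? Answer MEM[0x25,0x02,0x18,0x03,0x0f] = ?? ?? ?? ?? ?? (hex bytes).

#0 dst[0x1f+3] := {0x26,0xf5,0x88}
#1 dst[0x17+5] := {0x0b,0xac,0x4c,0x46,0x1f}
#2 dst[0x0b+5] := {0x6a,0x26,0xf5,0x88,0xf5}
#3 dst[0x17+7] := {0x2b,0x6a,0x26,0xf5,0x88,0xf5,0x1f}
#4 dst[0x01+4] := {0x88,0xf5,0x1f,0x42}
query mem[0x25]=0x38, mem[0x02]=0xf5, mem[0x18]=0x6a, mem[0x03]=0x1f, mem[0x0f]=0xf5

MEM[0x25,0x02,0x18,0x03,0x0f] = 38 f5 6a 1f f5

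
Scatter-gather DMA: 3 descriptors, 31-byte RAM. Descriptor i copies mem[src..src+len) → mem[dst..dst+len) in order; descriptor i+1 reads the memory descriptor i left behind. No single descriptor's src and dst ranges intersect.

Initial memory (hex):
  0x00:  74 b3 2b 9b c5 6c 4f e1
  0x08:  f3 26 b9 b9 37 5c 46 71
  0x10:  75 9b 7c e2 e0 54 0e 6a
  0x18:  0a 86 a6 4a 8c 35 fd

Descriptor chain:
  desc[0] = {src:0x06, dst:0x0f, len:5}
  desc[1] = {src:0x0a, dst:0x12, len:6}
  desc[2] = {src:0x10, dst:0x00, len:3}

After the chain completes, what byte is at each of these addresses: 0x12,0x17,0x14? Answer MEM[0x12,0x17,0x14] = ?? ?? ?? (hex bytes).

MEM[0x12,0x17,0x14] = b9 4f 37

[0] 0x06->0x0f len=5 : 4f e1 f3 26 b9
[1] 0x0a->0x12 len=6 : b9 b9 37 5c 46 4f
[2] 0x10->0x00 len=3 : e1 f3 b9
query mem[0x12]=0xb9, mem[0x17]=0x4f, mem[0x14]=0x37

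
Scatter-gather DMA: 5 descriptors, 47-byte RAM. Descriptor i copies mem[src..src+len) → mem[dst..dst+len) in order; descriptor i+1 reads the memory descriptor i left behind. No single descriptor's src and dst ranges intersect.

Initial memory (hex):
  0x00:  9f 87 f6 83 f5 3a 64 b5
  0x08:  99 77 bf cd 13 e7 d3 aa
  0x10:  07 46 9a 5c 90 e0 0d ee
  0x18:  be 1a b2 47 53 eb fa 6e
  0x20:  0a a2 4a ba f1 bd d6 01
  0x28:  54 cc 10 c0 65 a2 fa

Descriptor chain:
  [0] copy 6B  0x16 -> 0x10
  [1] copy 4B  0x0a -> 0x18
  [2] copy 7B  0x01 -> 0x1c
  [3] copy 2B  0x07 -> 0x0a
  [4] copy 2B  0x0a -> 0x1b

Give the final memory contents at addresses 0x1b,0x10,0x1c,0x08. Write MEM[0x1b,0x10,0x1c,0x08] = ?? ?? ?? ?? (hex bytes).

[0] 0x16->0x10 len=6 : 0d ee be 1a b2 47
[1] 0x0a->0x18 len=4 : bf cd 13 e7
[2] 0x01->0x1c len=7 : 87 f6 83 f5 3a 64 b5
[3] 0x07->0x0a len=2 : b5 99
[4] 0x0a->0x1b len=2 : b5 99
query mem[0x1b]=0xb5, mem[0x10]=0x0d, mem[0x1c]=0x99, mem[0x08]=0x99

MEM[0x1b,0x10,0x1c,0x08] = b5 0d 99 99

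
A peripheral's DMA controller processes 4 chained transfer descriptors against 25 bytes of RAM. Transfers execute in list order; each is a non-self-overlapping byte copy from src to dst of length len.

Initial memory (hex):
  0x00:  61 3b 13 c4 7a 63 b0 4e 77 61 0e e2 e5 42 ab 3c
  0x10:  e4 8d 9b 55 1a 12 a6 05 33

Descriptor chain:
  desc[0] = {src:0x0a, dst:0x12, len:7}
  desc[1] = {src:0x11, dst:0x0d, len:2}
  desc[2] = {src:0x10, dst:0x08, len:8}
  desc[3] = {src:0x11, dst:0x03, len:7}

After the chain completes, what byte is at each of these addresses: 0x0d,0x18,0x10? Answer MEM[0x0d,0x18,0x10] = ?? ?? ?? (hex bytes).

[0] 0x0a->0x12 len=7 : 0e e2 e5 42 ab 3c e4
[1] 0x11->0x0d len=2 : 8d 0e
[2] 0x10->0x08 len=8 : e4 8d 0e e2 e5 42 ab 3c
[3] 0x11->0x03 len=7 : 8d 0e e2 e5 42 ab 3c
query mem[0x0d]=0x42, mem[0x18]=0xe4, mem[0x10]=0xe4

MEM[0x0d,0x18,0x10] = 42 e4 e4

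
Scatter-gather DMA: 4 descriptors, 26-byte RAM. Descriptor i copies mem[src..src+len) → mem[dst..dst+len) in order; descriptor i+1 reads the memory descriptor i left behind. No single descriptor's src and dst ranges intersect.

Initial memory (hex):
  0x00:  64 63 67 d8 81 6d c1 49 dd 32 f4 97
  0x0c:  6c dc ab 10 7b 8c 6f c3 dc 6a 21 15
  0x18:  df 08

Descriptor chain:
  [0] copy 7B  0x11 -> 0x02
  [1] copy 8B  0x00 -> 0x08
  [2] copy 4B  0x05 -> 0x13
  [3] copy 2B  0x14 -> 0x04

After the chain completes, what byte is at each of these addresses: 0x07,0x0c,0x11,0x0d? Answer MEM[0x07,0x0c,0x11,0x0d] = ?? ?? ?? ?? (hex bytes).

[0] 0x11->0x02 len=7 : 8c 6f c3 dc 6a 21 15
[1] 0x00->0x08 len=8 : 64 63 8c 6f c3 dc 6a 21
[2] 0x05->0x13 len=4 : dc 6a 21 64
[3] 0x14->0x04 len=2 : 6a 21
query mem[0x07]=0x21, mem[0x0c]=0xc3, mem[0x11]=0x8c, mem[0x0d]=0xdc

MEM[0x07,0x0c,0x11,0x0d] = 21 c3 8c dc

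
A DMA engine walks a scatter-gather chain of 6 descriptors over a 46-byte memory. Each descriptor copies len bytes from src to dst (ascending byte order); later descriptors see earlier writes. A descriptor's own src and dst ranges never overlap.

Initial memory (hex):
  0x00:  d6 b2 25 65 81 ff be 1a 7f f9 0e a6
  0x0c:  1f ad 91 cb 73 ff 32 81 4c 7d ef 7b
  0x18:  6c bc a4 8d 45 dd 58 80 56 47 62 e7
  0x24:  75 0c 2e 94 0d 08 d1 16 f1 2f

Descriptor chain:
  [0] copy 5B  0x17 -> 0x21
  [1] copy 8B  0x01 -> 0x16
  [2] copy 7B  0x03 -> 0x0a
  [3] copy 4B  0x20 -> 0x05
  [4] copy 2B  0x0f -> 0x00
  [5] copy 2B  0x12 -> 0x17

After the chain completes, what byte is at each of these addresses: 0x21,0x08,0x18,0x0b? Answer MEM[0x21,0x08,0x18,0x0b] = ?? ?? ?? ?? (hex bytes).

  after D0: wrote 5B at 0x21 = 7b6cbca48d
  after D1: wrote 8B at 0x16 = b2256581ffbe1a7f
  after D2: wrote 7B at 0x0a = 6581ffbe1a7ff9
  after D3: wrote 4B at 0x05 = 567b6cbc
  after D4: wrote 2B at 0x00 = 7ff9
  after D5: wrote 2B at 0x17 = 3281
query mem[0x21]=0x7b, mem[0x08]=0xbc, mem[0x18]=0x81, mem[0x0b]=0x81

MEM[0x21,0x08,0x18,0x0b] = 7b bc 81 81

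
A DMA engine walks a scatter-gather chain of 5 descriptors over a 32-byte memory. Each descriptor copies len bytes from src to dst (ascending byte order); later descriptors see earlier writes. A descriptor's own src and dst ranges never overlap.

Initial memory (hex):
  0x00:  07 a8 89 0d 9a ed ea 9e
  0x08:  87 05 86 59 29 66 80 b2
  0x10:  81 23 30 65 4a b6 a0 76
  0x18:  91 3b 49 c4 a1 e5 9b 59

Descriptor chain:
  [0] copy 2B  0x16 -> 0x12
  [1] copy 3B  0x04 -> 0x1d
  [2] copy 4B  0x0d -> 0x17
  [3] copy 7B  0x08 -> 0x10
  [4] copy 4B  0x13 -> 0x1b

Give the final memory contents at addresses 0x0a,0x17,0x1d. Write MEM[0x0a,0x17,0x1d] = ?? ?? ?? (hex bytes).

D0: mem[0x12..0x13] <- [a0 76]
D1: mem[0x1d..0x1f] <- [9a ed ea]
D2: mem[0x17..0x1a] <- [66 80 b2 81]
D3: mem[0x10..0x16] <- [87 05 86 59 29 66 80]
D4: mem[0x1b..0x1e] <- [59 29 66 80]
query mem[0x0a]=0x86, mem[0x17]=0x66, mem[0x1d]=0x66

MEM[0x0a,0x17,0x1d] = 86 66 66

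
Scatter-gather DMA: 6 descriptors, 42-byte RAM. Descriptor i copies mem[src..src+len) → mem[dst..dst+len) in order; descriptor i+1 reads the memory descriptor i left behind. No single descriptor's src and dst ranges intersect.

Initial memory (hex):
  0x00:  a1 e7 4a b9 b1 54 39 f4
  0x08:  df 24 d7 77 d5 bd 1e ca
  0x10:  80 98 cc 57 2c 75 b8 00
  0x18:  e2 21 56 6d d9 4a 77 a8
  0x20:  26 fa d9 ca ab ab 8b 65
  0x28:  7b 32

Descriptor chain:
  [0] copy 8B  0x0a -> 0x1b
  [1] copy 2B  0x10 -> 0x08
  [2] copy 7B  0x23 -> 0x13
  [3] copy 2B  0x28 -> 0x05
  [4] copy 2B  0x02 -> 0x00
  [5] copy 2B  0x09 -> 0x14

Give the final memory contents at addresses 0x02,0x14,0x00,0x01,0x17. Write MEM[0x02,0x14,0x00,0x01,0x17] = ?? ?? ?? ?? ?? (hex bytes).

[0] 0x0a->0x1b len=8 : d7 77 d5 bd 1e ca 80 98
[1] 0x10->0x08 len=2 : 80 98
[2] 0x23->0x13 len=7 : ca ab ab 8b 65 7b 32
[3] 0x28->0x05 len=2 : 7b 32
[4] 0x02->0x00 len=2 : 4a b9
[5] 0x09->0x14 len=2 : 98 d7
query mem[0x02]=0x4a, mem[0x14]=0x98, mem[0x00]=0x4a, mem[0x01]=0xb9, mem[0x17]=0x65

MEM[0x02,0x14,0x00,0x01,0x17] = 4a 98 4a b9 65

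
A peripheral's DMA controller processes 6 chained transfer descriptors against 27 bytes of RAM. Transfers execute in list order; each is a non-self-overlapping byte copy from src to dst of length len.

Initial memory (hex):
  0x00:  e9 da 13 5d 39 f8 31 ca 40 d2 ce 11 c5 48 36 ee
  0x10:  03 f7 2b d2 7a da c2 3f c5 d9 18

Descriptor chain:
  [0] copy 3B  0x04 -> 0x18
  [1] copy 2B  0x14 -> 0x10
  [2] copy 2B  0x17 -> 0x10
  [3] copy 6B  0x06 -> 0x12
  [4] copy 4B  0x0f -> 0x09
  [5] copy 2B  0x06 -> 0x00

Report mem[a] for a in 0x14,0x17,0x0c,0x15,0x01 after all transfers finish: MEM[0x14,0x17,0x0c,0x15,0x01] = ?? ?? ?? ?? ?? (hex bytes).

#0 dst[0x18+3] := {0x39,0xf8,0x31}
#1 dst[0x10+2] := {0x7a,0xda}
#2 dst[0x10+2] := {0x3f,0x39}
#3 dst[0x12+6] := {0x31,0xca,0x40,0xd2,0xce,0x11}
#4 dst[0x09+4] := {0xee,0x3f,0x39,0x31}
#5 dst[0x00+2] := {0x31,0xca}
query mem[0x14]=0x40, mem[0x17]=0x11, mem[0x0c]=0x31, mem[0x15]=0xd2, mem[0x01]=0xca

MEM[0x14,0x17,0x0c,0x15,0x01] = 40 11 31 d2 ca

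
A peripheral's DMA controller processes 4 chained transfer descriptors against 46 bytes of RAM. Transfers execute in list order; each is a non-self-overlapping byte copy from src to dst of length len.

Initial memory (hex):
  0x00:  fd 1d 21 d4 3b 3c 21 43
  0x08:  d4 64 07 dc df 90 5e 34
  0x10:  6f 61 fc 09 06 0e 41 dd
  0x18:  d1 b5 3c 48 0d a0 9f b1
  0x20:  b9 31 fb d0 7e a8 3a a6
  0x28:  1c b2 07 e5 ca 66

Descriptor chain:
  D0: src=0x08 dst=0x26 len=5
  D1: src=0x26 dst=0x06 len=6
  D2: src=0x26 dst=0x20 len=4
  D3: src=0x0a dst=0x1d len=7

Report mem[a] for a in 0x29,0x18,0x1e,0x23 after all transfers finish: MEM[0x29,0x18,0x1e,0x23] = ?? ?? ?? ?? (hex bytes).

MEM[0x29,0x18,0x1e,0x23] = dc d1 e5 6f

  after D0: wrote 5B at 0x26 = d46407dcdf
  after D1: wrote 6B at 0x06 = d46407dcdfe5
  after D2: wrote 4B at 0x20 = d46407dc
  after D3: wrote 7B at 0x1d = dfe5df905e346f
query mem[0x29]=0xdc, mem[0x18]=0xd1, mem[0x1e]=0xe5, mem[0x23]=0x6f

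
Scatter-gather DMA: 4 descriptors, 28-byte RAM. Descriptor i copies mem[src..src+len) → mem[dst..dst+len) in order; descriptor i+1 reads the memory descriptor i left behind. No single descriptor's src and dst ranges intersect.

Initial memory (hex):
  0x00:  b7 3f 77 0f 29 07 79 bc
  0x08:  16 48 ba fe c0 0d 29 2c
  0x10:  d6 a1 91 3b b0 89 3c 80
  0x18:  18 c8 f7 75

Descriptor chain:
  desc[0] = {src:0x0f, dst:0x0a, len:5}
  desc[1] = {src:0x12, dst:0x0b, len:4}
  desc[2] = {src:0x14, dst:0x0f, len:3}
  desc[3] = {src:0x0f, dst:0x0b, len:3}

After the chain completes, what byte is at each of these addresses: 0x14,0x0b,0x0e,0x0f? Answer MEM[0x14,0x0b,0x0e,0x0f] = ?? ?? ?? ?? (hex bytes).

MEM[0x14,0x0b,0x0e,0x0f] = b0 b0 89 b0

D0: mem[0x0a..0x0e] <- [2c d6 a1 91 3b]
D1: mem[0x0b..0x0e] <- [91 3b b0 89]
D2: mem[0x0f..0x11] <- [b0 89 3c]
D3: mem[0x0b..0x0d] <- [b0 89 3c]
query mem[0x14]=0xb0, mem[0x0b]=0xb0, mem[0x0e]=0x89, mem[0x0f]=0xb0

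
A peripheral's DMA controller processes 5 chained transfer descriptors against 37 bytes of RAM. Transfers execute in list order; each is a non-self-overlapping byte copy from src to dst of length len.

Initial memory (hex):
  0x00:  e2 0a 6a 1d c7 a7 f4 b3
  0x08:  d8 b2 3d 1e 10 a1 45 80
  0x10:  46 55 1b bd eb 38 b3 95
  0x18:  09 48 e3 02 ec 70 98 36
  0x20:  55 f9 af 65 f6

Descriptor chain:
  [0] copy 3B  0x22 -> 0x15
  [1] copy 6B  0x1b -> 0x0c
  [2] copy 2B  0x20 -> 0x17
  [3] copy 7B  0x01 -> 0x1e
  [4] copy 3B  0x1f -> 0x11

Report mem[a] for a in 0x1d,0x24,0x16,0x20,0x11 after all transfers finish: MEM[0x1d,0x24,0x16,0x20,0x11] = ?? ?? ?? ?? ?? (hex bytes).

MEM[0x1d,0x24,0x16,0x20,0x11] = 70 b3 65 1d 6a

D0: mem[0x15..0x17] <- [af 65 f6]
D1: mem[0x0c..0x11] <- [02 ec 70 98 36 55]
D2: mem[0x17..0x18] <- [55 f9]
D3: mem[0x1e..0x24] <- [0a 6a 1d c7 a7 f4 b3]
D4: mem[0x11..0x13] <- [6a 1d c7]
query mem[0x1d]=0x70, mem[0x24]=0xb3, mem[0x16]=0x65, mem[0x20]=0x1d, mem[0x11]=0x6a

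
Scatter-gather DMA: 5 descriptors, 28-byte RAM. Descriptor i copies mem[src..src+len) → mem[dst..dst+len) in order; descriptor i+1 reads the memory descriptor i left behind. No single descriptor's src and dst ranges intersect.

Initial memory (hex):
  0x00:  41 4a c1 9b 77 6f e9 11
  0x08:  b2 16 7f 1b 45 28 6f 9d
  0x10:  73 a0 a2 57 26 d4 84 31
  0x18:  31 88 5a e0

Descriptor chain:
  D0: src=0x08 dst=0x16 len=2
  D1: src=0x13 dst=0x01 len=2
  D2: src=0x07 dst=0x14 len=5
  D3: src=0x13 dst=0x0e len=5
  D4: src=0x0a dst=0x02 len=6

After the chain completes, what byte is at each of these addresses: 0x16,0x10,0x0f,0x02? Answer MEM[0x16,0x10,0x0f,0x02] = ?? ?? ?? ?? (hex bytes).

#0 dst[0x16+2] := {0xb2,0x16}
#1 dst[0x01+2] := {0x57,0x26}
#2 dst[0x14+5] := {0x11,0xb2,0x16,0x7f,0x1b}
#3 dst[0x0e+5] := {0x57,0x11,0xb2,0x16,0x7f}
#4 dst[0x02+6] := {0x7f,0x1b,0x45,0x28,0x57,0x11}
query mem[0x16]=0x16, mem[0x10]=0xb2, mem[0x0f]=0x11, mem[0x02]=0x7f

MEM[0x16,0x10,0x0f,0x02] = 16 b2 11 7f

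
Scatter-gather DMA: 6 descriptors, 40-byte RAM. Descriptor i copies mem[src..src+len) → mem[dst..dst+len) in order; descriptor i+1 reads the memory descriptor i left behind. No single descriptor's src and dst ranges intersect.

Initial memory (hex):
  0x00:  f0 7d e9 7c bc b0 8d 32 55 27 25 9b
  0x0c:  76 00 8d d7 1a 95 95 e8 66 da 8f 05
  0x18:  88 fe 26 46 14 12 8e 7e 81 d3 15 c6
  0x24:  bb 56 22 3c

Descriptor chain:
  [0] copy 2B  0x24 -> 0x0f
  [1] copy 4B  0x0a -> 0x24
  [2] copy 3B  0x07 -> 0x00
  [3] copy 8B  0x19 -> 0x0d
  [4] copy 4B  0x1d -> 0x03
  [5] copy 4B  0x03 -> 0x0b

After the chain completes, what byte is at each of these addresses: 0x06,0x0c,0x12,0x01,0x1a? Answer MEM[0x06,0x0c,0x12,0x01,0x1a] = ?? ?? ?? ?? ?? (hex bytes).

MEM[0x06,0x0c,0x12,0x01,0x1a] = 81 8e 8e 55 26

  after D0: wrote 2B at 0x0f = bb56
  after D1: wrote 4B at 0x24 = 259b7600
  after D2: wrote 3B at 0x00 = 325527
  after D3: wrote 8B at 0x0d = fe264614128e7e81
  after D4: wrote 4B at 0x03 = 128e7e81
  after D5: wrote 4B at 0x0b = 128e7e81
query mem[0x06]=0x81, mem[0x0c]=0x8e, mem[0x12]=0x8e, mem[0x01]=0x55, mem[0x1a]=0x26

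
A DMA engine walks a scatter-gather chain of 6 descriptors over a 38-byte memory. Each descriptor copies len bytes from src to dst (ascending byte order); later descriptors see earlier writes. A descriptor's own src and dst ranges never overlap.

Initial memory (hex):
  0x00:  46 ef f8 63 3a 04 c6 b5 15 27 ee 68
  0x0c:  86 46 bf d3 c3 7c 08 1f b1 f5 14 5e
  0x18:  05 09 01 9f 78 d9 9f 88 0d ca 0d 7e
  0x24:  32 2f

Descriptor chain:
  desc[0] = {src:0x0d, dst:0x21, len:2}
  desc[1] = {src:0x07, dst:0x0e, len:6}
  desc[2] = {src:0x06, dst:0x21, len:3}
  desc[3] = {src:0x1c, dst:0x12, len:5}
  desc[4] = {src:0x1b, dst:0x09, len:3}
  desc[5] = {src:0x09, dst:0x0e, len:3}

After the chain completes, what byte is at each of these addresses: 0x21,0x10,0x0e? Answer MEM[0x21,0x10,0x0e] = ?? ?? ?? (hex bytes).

MEM[0x21,0x10,0x0e] = c6 d9 9f

#0 dst[0x21+2] := {0x46,0xbf}
#1 dst[0x0e+6] := {0xb5,0x15,0x27,0xee,0x68,0x86}
#2 dst[0x21+3] := {0xc6,0xb5,0x15}
#3 dst[0x12+5] := {0x78,0xd9,0x9f,0x88,0x0d}
#4 dst[0x09+3] := {0x9f,0x78,0xd9}
#5 dst[0x0e+3] := {0x9f,0x78,0xd9}
query mem[0x21]=0xc6, mem[0x10]=0xd9, mem[0x0e]=0x9f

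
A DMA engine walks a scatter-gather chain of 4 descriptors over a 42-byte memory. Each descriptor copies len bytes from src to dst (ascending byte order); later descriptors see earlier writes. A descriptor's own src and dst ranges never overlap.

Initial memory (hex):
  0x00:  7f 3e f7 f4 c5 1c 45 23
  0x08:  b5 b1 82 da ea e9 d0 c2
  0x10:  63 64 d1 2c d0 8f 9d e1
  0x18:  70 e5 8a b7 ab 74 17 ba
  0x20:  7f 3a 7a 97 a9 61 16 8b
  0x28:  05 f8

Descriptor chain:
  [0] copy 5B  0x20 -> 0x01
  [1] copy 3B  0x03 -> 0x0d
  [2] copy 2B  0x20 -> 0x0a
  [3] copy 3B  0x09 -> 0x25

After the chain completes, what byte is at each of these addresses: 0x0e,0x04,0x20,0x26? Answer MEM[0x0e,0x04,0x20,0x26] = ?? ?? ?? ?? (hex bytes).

MEM[0x0e,0x04,0x20,0x26] = 97 97 7f 7f

D0: mem[0x01..0x05] <- [7f 3a 7a 97 a9]
D1: mem[0x0d..0x0f] <- [7a 97 a9]
D2: mem[0x0a..0x0b] <- [7f 3a]
D3: mem[0x25..0x27] <- [b1 7f 3a]
query mem[0x0e]=0x97, mem[0x04]=0x97, mem[0x20]=0x7f, mem[0x26]=0x7f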